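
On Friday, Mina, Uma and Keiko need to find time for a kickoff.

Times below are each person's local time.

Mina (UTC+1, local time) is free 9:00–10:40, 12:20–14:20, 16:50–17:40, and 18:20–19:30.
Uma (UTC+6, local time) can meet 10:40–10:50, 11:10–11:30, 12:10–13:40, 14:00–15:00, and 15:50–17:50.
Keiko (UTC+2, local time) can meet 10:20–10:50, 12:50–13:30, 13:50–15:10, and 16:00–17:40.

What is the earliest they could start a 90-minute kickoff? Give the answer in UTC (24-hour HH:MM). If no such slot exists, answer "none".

none

Mina → UTC: 08:00–09:40, 11:20–13:20, 15:50–16:40, 17:20–18:30.
Uma → UTC: 04:40–04:50, 05:10–05:30, 06:10–07:40, 08:00–09:00, 09:50–11:50.
Keiko → UTC: 08:20–08:50, 10:50–11:30, 11:50–13:10, 14:00–15:40.
Mina ∩ Uma: 08:00–09:00, 11:20–11:50.
Mina ∩ Uma ∩ Keiko: 08:20–08:50, 11:20–11:30.
Windows ≥ 90 min: (none).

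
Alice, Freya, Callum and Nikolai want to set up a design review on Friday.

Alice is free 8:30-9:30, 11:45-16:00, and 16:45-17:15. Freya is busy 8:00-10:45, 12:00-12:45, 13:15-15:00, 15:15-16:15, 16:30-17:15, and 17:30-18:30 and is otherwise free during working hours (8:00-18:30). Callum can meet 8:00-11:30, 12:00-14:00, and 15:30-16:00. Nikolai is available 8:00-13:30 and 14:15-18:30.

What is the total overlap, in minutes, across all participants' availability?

30 minutes

Freya free within 08:00–18:30: 10:45–12:00, 12:45–13:15, 15:00–15:15, 16:15–16:30, 17:15–17:30.
Alice ∩ Freya: 11:45–12:00, 12:45–13:15, 15:00–15:15.
Alice ∩ Freya ∩ Callum: 12:45–13:15.
Alice ∩ Freya ∩ Callum ∩ Nikolai: 12:45–13:15.
Total common minutes: 30.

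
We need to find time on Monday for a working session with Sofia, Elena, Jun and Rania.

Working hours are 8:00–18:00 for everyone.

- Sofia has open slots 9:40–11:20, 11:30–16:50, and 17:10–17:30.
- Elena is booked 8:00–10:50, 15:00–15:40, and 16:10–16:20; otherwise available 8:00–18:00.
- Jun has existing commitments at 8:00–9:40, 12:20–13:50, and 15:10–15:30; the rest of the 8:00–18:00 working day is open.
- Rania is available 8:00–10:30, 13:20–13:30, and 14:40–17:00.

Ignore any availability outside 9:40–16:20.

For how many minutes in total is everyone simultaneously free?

50 minutes

Elena free within 08:00–18:00: 10:50–15:00, 15:40–16:10, 16:20–18:00.
Jun free within 08:00–18:00: 09:40–12:20, 13:50–15:10, 15:30–18:00.
Sofia ∩ Elena: 10:50–11:20, 11:30–15:00, 15:40–16:10, 16:20–16:50, 17:10–17:30.
Sofia ∩ Elena ∩ Jun: 10:50–11:20, 11:30–12:20, 13:50–15:00, 15:40–16:10, 16:20–16:50, 17:10–17:30.
Sofia ∩ Elena ∩ Jun ∩ Rania: 14:40–15:00, 15:40–16:10, 16:20–16:50.
Restricted to 09:40–16:20: 14:40–15:00, 15:40–16:10.
Total common minutes: 20 + 30 = 50.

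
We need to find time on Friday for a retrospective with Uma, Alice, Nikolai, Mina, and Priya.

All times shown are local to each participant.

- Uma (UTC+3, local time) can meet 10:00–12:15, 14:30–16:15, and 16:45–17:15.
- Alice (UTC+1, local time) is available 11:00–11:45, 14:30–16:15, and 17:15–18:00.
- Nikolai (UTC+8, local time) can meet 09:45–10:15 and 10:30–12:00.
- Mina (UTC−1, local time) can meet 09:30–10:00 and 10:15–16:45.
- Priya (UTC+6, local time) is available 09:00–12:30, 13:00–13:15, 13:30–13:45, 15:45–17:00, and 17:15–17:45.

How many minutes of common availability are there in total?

Uma → UTC: 07:00–09:15, 11:30–13:15, 13:45–14:15.
Alice → UTC: 10:00–10:45, 13:30–15:15, 16:15–17:00.
Nikolai → UTC: 01:45–02:15, 02:30–04:00.
Mina → UTC: 10:30–11:00, 11:15–17:45.
Priya → UTC: 03:00–06:30, 07:00–07:15, 07:30–07:45, 09:45–11:00, 11:15–11:45.
Uma ∩ Alice: 13:45–14:15.
Uma ∩ Alice ∩ Nikolai: (none).
Uma ∩ Alice ∩ Nikolai ∩ Mina: (none).
Uma ∩ Alice ∩ Nikolai ∩ Mina ∩ Priya: (none).
Total common minutes: 0.

0 minutes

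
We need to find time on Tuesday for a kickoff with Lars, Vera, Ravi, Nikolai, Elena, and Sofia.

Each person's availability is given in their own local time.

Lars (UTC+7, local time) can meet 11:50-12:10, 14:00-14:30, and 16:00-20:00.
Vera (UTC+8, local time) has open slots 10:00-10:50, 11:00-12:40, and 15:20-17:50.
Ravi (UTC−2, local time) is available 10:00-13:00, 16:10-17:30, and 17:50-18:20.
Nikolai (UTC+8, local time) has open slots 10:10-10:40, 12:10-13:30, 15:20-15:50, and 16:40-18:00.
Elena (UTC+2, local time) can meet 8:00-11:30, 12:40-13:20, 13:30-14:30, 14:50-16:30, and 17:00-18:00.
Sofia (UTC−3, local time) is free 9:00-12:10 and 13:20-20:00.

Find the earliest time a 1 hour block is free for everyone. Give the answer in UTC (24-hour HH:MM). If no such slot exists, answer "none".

none

Lars → UTC: 04:50–05:10, 07:00–07:30, 09:00–13:00.
Vera → UTC: 02:00–02:50, 03:00–04:40, 07:20–09:50.
Ravi → UTC: 12:00–15:00, 18:10–19:30, 19:50–20:20.
Nikolai → UTC: 02:10–02:40, 04:10–05:30, 07:20–07:50, 08:40–10:00.
Elena → UTC: 06:00–09:30, 10:40–11:20, 11:30–12:30, 12:50–14:30, 15:00–16:00.
Sofia → UTC: 12:00–15:10, 16:20–23:00.
Lars ∩ Vera: 07:20–07:30, 09:00–09:50.
Lars ∩ Vera ∩ Ravi: (none).
Lars ∩ Vera ∩ Ravi ∩ Nikolai: (none).
Lars ∩ Vera ∩ Ravi ∩ Nikolai ∩ Elena: (none).
Lars ∩ Vera ∩ Ravi ∩ Nikolai ∩ Elena ∩ Sofia: (none).
Windows ≥ 60 min: (none).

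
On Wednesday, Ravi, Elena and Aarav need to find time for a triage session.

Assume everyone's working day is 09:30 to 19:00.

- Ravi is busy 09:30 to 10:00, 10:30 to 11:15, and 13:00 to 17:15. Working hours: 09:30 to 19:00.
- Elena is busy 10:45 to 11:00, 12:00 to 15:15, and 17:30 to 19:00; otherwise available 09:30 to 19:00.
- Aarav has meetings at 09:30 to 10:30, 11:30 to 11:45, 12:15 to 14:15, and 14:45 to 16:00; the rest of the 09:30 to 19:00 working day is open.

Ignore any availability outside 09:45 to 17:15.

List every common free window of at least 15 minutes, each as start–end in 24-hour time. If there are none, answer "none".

Ravi free within 09:30–19:00: 10:00–10:30, 11:15–13:00, 17:15–19:00.
Elena free within 09:30–19:00: 09:30–10:45, 11:00–12:00, 15:15–17:30.
Aarav free within 09:30–19:00: 10:30–11:30, 11:45–12:15, 14:15–14:45, 16:00–19:00.
Ravi ∩ Elena: 10:00–10:30, 11:15–12:00, 17:15–17:30.
Ravi ∩ Elena ∩ Aarav: 11:15–11:30, 11:45–12:00, 17:15–17:30.
Restricted to 09:45–17:15: 11:15–11:30, 11:45–12:00.
Windows ≥ 15 min: 11:15–11:30, 11:45–12:00.

11:15–11:30, 11:45–12:00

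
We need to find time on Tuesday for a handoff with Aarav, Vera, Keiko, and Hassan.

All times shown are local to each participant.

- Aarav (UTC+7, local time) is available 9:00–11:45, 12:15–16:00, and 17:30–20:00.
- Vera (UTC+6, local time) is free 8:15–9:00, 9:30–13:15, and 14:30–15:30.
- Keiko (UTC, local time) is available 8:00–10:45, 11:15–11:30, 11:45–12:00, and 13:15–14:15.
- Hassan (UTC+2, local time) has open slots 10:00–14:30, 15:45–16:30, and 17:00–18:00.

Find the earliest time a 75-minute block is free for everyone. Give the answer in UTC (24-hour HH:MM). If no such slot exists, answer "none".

Aarav → UTC: 02:00–04:45, 05:15–09:00, 10:30–13:00.
Vera → UTC: 02:15–03:00, 03:30–07:15, 08:30–09:30.
Keiko → UTC: 08:00–10:45, 11:15–11:30, 11:45–12:00, 13:15–14:15.
Hassan → UTC: 08:00–12:30, 13:45–14:30, 15:00–16:00.
Aarav ∩ Vera: 02:15–03:00, 03:30–04:45, 05:15–07:15, 08:30–09:00.
Aarav ∩ Vera ∩ Keiko: 08:30–09:00.
Aarav ∩ Vera ∩ Keiko ∩ Hassan: 08:30–09:00.
Windows ≥ 75 min: (none).

none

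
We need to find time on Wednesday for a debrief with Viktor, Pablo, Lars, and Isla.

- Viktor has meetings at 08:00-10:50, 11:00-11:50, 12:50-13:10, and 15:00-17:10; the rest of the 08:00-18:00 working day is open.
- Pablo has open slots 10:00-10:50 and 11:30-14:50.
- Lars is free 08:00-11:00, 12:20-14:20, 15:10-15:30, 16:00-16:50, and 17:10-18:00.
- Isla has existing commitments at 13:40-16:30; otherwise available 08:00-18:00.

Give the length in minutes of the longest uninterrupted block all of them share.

30 minutes

Viktor free within 08:00–18:00: 10:50–11:00, 11:50–12:50, 13:10–15:00, 17:10–18:00.
Isla free within 08:00–18:00: 08:00–13:40, 16:30–18:00.
Viktor ∩ Pablo: 11:50–12:50, 13:10–14:50.
Viktor ∩ Pablo ∩ Lars: 12:20–12:50, 13:10–14:20.
Viktor ∩ Pablo ∩ Lars ∩ Isla: 12:20–12:50, 13:10–13:40.
Common window lengths: 30, 30 min; longest is 30.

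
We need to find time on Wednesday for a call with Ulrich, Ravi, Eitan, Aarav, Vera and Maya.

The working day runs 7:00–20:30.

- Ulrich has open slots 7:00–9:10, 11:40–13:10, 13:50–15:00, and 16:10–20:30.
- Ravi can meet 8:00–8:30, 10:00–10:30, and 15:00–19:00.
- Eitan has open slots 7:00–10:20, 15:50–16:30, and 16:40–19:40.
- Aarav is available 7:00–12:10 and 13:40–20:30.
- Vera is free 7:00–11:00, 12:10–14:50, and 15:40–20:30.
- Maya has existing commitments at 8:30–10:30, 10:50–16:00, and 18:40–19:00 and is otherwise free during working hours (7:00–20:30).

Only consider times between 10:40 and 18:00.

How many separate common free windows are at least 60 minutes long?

Maya free within 07:00–20:30: 07:00–08:30, 10:30–10:50, 16:00–18:40, 19:00–20:30.
Ulrich ∩ Ravi: 08:00–08:30, 16:10–19:00.
Ulrich ∩ Ravi ∩ Eitan: 08:00–08:30, 16:10–16:30, 16:40–19:00.
Ulrich ∩ Ravi ∩ Eitan ∩ Aarav: 08:00–08:30, 16:10–16:30, 16:40–19:00.
Ulrich ∩ Ravi ∩ Eitan ∩ Aarav ∩ Vera: 08:00–08:30, 16:10–16:30, 16:40–19:00.
Ulrich ∩ Ravi ∩ Eitan ∩ Aarav ∩ Vera ∩ Maya: 08:00–08:30, 16:10–16:30, 16:40–18:40.
Restricted to 10:40–18:00: 16:10–16:30, 16:40–18:00.
Windows ≥ 60 min: 16:40–18:00.
That's 1 window.

1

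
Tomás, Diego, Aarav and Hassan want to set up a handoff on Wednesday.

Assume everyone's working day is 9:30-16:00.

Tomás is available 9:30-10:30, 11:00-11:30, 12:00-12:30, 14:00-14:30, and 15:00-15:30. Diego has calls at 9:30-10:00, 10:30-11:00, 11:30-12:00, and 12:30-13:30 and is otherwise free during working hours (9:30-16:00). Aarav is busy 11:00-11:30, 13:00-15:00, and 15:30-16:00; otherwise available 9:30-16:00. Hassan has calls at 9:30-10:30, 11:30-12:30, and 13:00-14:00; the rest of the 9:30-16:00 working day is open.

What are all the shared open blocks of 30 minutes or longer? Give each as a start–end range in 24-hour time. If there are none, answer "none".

15:00–15:30

Diego free within 09:30–16:00: 10:00–10:30, 11:00–11:30, 12:00–12:30, 13:30–16:00.
Aarav free within 09:30–16:00: 09:30–11:00, 11:30–13:00, 15:00–15:30.
Hassan free within 09:30–16:00: 10:30–11:30, 12:30–13:00, 14:00–16:00.
Tomás ∩ Diego: 10:00–10:30, 11:00–11:30, 12:00–12:30, 14:00–14:30, 15:00–15:30.
Tomás ∩ Diego ∩ Aarav: 10:00–10:30, 12:00–12:30, 15:00–15:30.
Tomás ∩ Diego ∩ Aarav ∩ Hassan: 15:00–15:30.
Windows ≥ 30 min: 15:00–15:30.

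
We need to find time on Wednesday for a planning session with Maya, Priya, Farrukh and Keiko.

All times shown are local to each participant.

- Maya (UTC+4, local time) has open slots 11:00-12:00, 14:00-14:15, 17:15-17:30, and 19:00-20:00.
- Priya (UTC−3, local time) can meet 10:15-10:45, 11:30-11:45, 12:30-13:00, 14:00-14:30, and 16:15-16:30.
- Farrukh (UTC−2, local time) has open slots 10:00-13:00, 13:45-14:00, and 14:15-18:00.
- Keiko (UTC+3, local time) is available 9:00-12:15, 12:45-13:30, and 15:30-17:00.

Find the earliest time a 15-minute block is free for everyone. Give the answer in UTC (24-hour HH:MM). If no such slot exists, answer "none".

Maya → UTC: 07:00–08:00, 10:00–10:15, 13:15–13:30, 15:00–16:00.
Priya → UTC: 13:15–13:45, 14:30–14:45, 15:30–16:00, 17:00–17:30, 19:15–19:30.
Farrukh → UTC: 12:00–15:00, 15:45–16:00, 16:15–20:00.
Keiko → UTC: 06:00–09:15, 09:45–10:30, 12:30–14:00.
Maya ∩ Priya: 13:15–13:30, 15:30–16:00.
Maya ∩ Priya ∩ Farrukh: 13:15–13:30, 15:45–16:00.
Maya ∩ Priya ∩ Farrukh ∩ Keiko: 13:15–13:30.
Windows ≥ 15 min: 13:15–13:30.
Earliest such window starts at 13:15.

13:15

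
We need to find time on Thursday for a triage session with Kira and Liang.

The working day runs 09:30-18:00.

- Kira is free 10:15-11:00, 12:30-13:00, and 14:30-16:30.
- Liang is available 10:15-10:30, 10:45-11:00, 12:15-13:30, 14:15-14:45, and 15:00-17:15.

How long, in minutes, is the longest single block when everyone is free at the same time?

Kira ∩ Liang: 10:15–10:30, 10:45–11:00, 12:30–13:00, 14:30–14:45, 15:00–16:30.
Common window lengths: 15, 15, 30, 15, 90 min; longest is 90.

90 minutes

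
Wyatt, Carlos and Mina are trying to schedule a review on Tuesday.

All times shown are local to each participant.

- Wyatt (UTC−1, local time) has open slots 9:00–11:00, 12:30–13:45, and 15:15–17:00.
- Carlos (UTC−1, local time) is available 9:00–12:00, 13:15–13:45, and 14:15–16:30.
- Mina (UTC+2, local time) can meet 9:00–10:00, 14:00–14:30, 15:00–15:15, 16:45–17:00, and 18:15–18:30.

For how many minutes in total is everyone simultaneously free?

15 minutes

Wyatt → UTC: 10:00–12:00, 13:30–14:45, 16:15–18:00.
Carlos → UTC: 10:00–13:00, 14:15–14:45, 15:15–17:30.
Mina → UTC: 07:00–08:00, 12:00–12:30, 13:00–13:15, 14:45–15:00, 16:15–16:30.
Wyatt ∩ Carlos: 10:00–12:00, 14:15–14:45, 16:15–17:30.
Wyatt ∩ Carlos ∩ Mina: 16:15–16:30.
Total common minutes: 15.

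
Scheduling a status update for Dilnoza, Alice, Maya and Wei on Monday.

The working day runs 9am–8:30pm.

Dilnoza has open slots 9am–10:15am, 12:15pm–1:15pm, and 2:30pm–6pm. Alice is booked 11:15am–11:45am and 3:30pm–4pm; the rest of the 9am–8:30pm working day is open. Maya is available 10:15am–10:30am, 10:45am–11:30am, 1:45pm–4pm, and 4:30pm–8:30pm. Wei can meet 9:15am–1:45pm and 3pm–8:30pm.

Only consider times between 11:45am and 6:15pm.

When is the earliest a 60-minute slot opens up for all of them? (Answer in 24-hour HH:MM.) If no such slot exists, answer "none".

16:30

Alice free within 09:00–20:30: 09:00–11:15, 11:45–15:30, 16:00–20:30.
Dilnoza ∩ Alice: 09:00–10:15, 12:15–13:15, 14:30–15:30, 16:00–18:00.
Dilnoza ∩ Alice ∩ Maya: 14:30–15:30, 16:30–18:00.
Dilnoza ∩ Alice ∩ Maya ∩ Wei: 15:00–15:30, 16:30–18:00.
Restricted to 11:45–18:15: 15:00–15:30, 16:30–18:00.
Windows ≥ 60 min: 16:30–18:00.
Earliest such window starts at 16:30.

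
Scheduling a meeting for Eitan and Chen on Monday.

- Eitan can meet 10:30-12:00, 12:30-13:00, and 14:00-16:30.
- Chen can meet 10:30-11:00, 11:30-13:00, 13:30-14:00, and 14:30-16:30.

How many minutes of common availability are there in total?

Eitan ∩ Chen: 10:30–11:00, 11:30–12:00, 12:30–13:00, 14:30–16:30.
Total common minutes: 30 + 30 + 30 + 120 = 210.

210 minutes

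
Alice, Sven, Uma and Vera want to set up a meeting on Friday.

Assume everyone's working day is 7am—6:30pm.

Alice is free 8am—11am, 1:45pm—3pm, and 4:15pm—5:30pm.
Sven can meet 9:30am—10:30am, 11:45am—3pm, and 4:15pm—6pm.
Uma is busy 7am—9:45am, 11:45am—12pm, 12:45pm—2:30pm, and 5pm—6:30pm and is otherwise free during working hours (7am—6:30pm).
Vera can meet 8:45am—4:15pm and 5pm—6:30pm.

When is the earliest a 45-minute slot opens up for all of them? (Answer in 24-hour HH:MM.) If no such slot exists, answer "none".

Uma free within 07:00–18:30: 09:45–11:45, 12:00–12:45, 14:30–17:00.
Alice ∩ Sven: 09:30–10:30, 13:45–15:00, 16:15–17:30.
Alice ∩ Sven ∩ Uma: 09:45–10:30, 14:30–15:00, 16:15–17:00.
Alice ∩ Sven ∩ Uma ∩ Vera: 09:45–10:30, 14:30–15:00.
Windows ≥ 45 min: 09:45–10:30.
Earliest such window starts at 09:45.

09:45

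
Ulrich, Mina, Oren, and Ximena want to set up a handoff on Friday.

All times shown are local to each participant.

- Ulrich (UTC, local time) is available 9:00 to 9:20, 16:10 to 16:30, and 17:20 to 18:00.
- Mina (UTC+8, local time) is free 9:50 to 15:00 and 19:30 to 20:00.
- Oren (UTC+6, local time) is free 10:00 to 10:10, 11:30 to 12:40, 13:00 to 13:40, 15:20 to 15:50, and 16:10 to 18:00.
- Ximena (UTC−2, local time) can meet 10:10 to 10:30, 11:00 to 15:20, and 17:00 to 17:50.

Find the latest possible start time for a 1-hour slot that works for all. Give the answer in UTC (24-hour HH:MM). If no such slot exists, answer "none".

Ulrich → UTC: 09:00–09:20, 16:10–16:30, 17:20–18:00.
Mina → UTC: 01:50–07:00, 11:30–12:00.
Oren → UTC: 04:00–04:10, 05:30–06:40, 07:00–07:40, 09:20–09:50, 10:10–12:00.
Ximena → UTC: 12:10–12:30, 13:00–17:20, 19:00–19:50.
Ulrich ∩ Mina: (none).
Ulrich ∩ Mina ∩ Oren: (none).
Ulrich ∩ Mina ∩ Oren ∩ Ximena: (none).
Windows ≥ 60 min: (none).

none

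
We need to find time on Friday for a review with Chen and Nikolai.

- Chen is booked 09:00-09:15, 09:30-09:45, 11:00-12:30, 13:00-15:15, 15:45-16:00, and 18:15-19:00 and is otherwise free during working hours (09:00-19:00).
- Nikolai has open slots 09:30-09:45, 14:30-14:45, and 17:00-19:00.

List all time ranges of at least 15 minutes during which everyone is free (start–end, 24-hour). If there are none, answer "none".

17:00–18:15

Chen free within 09:00–19:00: 09:15–09:30, 09:45–11:00, 12:30–13:00, 15:15–15:45, 16:00–18:15.
Chen ∩ Nikolai: 17:00–18:15.
Windows ≥ 15 min: 17:00–18:15.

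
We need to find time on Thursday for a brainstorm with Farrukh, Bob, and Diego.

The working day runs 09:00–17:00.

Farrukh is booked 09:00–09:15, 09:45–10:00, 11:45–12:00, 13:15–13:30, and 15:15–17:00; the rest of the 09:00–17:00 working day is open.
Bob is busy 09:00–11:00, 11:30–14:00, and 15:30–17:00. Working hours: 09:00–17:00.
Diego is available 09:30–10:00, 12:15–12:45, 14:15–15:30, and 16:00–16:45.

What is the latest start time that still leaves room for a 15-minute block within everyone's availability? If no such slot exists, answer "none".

15:00

Farrukh free within 09:00–17:00: 09:15–09:45, 10:00–11:45, 12:00–13:15, 13:30–15:15.
Bob free within 09:00–17:00: 11:00–11:30, 14:00–15:30.
Farrukh ∩ Bob: 11:00–11:30, 14:00–15:15.
Farrukh ∩ Bob ∩ Diego: 14:15–15:15.
Windows ≥ 15 min: 14:15–15:15.
Latest start in the last window 14:15–15:15 is 15:15 − 15 min = 15:00.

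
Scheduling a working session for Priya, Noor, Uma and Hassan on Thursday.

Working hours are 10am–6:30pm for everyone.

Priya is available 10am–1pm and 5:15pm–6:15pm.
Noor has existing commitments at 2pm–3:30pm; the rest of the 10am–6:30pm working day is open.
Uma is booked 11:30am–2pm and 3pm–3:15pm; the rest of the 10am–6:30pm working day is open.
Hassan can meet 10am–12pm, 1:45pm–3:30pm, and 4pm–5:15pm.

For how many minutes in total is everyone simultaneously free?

Noor free within 10:00–18:30: 10:00–14:00, 15:30–18:30.
Uma free within 10:00–18:30: 10:00–11:30, 14:00–15:00, 15:15–18:30.
Priya ∩ Noor: 10:00–13:00, 17:15–18:15.
Priya ∩ Noor ∩ Uma: 10:00–11:30, 17:15–18:15.
Priya ∩ Noor ∩ Uma ∩ Hassan: 10:00–11:30.
Total common minutes: 90.

90 minutes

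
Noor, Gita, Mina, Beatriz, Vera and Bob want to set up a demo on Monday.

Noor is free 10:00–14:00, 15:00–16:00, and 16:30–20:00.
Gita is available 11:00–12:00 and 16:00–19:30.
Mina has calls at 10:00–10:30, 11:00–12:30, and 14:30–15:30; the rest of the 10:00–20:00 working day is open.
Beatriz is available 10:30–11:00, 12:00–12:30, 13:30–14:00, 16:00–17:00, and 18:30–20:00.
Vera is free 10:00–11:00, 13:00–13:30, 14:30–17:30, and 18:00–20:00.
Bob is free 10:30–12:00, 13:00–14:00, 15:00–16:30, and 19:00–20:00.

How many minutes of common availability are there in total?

Mina free within 10:00–20:00: 10:30–11:00, 12:30–14:30, 15:30–20:00.
Noor ∩ Gita: 11:00–12:00, 16:30–19:30.
Noor ∩ Gita ∩ Mina: 16:30–19:30.
Noor ∩ Gita ∩ Mina ∩ Beatriz: 16:30–17:00, 18:30–19:30.
Noor ∩ Gita ∩ Mina ∩ Beatriz ∩ Vera: 16:30–17:00, 18:30–19:30.
Noor ∩ Gita ∩ Mina ∩ Beatriz ∩ Vera ∩ Bob: 19:00–19:30.
Total common minutes: 30.

30 minutes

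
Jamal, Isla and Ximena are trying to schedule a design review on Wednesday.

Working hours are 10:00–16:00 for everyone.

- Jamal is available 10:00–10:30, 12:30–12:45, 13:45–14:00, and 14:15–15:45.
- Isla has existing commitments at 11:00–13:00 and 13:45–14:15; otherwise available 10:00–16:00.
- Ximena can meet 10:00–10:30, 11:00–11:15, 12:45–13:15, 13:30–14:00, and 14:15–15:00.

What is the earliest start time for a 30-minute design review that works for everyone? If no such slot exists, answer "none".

10:00

Isla free within 10:00–16:00: 10:00–11:00, 13:00–13:45, 14:15–16:00.
Jamal ∩ Isla: 10:00–10:30, 14:15–15:45.
Jamal ∩ Isla ∩ Ximena: 10:00–10:30, 14:15–15:00.
Windows ≥ 30 min: 10:00–10:30, 14:15–15:00.
Earliest such window starts at 10:00.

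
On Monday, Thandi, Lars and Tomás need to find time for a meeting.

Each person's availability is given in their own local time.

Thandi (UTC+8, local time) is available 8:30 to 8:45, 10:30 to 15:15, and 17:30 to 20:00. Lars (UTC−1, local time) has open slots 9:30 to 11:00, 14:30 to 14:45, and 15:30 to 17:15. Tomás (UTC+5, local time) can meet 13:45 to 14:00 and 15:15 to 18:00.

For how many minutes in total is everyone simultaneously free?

90 minutes

Thandi → UTC: 00:30–00:45, 02:30–07:15, 09:30–12:00.
Lars → UTC: 10:30–12:00, 15:30–15:45, 16:30–18:15.
Tomás → UTC: 08:45–09:00, 10:15–13:00.
Thandi ∩ Lars: 10:30–12:00.
Thandi ∩ Lars ∩ Tomás: 10:30–12:00.
Total common minutes: 90.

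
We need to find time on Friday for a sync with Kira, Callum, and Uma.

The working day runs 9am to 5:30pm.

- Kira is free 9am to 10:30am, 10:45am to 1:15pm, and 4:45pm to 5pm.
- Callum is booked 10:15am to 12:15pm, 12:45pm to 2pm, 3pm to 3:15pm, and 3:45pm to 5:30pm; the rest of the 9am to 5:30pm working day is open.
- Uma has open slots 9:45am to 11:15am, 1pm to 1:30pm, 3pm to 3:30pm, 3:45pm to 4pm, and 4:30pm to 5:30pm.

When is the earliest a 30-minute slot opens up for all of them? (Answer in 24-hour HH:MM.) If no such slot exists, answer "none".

Callum free within 09:00–17:30: 09:00–10:15, 12:15–12:45, 14:00–15:00, 15:15–15:45.
Kira ∩ Callum: 09:00–10:15, 12:15–12:45.
Kira ∩ Callum ∩ Uma: 09:45–10:15.
Windows ≥ 30 min: 09:45–10:15.
Earliest such window starts at 09:45.

09:45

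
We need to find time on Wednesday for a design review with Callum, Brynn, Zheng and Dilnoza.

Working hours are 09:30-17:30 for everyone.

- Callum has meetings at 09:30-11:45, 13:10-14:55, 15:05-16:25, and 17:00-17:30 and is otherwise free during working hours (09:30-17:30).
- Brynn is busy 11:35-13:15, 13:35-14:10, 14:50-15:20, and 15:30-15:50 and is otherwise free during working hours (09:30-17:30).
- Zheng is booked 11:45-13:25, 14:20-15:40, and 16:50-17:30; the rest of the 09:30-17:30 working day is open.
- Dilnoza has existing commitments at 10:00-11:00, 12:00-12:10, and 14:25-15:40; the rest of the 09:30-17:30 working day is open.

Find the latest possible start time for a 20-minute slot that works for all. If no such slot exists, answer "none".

Callum free within 09:30–17:30: 11:45–13:10, 14:55–15:05, 16:25–17:00.
Brynn free within 09:30–17:30: 09:30–11:35, 13:15–13:35, 14:10–14:50, 15:20–15:30, 15:50–17:30.
Zheng free within 09:30–17:30: 09:30–11:45, 13:25–14:20, 15:40–16:50.
Dilnoza free within 09:30–17:30: 09:30–10:00, 11:00–12:00, 12:10–14:25, 15:40–17:30.
Callum ∩ Brynn: 16:25–17:00.
Callum ∩ Brynn ∩ Zheng: 16:25–16:50.
Callum ∩ Brynn ∩ Zheng ∩ Dilnoza: 16:25–16:50.
Windows ≥ 20 min: 16:25–16:50.
Latest start in the last window 16:25–16:50 is 16:50 − 20 min = 16:30.

16:30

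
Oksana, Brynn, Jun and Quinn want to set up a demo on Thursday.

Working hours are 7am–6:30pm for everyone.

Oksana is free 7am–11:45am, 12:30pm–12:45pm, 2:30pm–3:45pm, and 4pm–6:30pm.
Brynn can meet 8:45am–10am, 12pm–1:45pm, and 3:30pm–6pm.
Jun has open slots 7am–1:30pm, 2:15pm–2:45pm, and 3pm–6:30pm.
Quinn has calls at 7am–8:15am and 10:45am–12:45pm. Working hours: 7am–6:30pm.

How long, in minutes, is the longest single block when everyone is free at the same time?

120 minutes

Quinn free within 07:00–18:30: 08:15–10:45, 12:45–18:30.
Oksana ∩ Brynn: 08:45–10:00, 12:30–12:45, 15:30–15:45, 16:00–18:00.
Oksana ∩ Brynn ∩ Jun: 08:45–10:00, 12:30–12:45, 15:30–15:45, 16:00–18:00.
Oksana ∩ Brynn ∩ Jun ∩ Quinn: 08:45–10:00, 15:30–15:45, 16:00–18:00.
Common window lengths: 75, 15, 120 min; longest is 120.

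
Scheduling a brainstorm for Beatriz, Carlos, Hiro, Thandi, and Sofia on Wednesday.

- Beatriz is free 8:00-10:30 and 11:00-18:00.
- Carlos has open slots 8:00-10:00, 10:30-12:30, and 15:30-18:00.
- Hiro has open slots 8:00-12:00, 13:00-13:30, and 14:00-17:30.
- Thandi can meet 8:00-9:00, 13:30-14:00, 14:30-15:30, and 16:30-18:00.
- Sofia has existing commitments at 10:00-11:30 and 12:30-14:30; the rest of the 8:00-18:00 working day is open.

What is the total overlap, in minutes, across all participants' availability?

Sofia free within 08:00–18:00: 08:00–10:00, 11:30–12:30, 14:30–18:00.
Beatriz ∩ Carlos: 08:00–10:00, 11:00–12:30, 15:30–18:00.
Beatriz ∩ Carlos ∩ Hiro: 08:00–10:00, 11:00–12:00, 15:30–17:30.
Beatriz ∩ Carlos ∩ Hiro ∩ Thandi: 08:00–09:00, 16:30–17:30.
Beatriz ∩ Carlos ∩ Hiro ∩ Thandi ∩ Sofia: 08:00–09:00, 16:30–17:30.
Total common minutes: 60 + 60 = 120.

120 minutes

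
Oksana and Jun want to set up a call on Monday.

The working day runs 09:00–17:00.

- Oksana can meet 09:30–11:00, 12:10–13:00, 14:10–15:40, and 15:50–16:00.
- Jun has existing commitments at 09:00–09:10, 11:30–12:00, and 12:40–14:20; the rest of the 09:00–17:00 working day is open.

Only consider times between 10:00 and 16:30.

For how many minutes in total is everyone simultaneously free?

Jun free within 09:00–17:00: 09:10–11:30, 12:00–12:40, 14:20–17:00.
Oksana ∩ Jun: 09:30–11:00, 12:10–12:40, 14:20–15:40, 15:50–16:00.
Restricted to 10:00–16:30: 10:00–11:00, 12:10–12:40, 14:20–15:40, 15:50–16:00.
Total common minutes: 60 + 30 + 80 + 10 = 180.

180 minutes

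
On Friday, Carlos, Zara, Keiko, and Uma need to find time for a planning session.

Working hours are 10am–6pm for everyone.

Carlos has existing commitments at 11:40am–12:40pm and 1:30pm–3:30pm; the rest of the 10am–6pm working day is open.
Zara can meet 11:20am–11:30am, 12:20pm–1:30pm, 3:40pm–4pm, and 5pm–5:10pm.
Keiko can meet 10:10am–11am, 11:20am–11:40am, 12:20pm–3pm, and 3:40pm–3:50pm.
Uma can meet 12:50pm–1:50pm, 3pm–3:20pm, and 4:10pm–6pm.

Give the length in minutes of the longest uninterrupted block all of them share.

Carlos free within 10:00–18:00: 10:00–11:40, 12:40–13:30, 15:30–18:00.
Carlos ∩ Zara: 11:20–11:30, 12:40–13:30, 15:40–16:00, 17:00–17:10.
Carlos ∩ Zara ∩ Keiko: 11:20–11:30, 12:40–13:30, 15:40–15:50.
Carlos ∩ Zara ∩ Keiko ∩ Uma: 12:50–13:30.
Single common window of 40 minutes.

40 minutes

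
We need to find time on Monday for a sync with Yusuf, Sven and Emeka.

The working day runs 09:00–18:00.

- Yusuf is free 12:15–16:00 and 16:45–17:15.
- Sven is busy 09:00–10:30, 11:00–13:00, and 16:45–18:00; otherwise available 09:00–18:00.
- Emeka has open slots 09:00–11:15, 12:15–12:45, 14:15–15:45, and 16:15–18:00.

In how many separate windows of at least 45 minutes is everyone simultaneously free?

Sven free within 09:00–18:00: 10:30–11:00, 13:00–16:45.
Yusuf ∩ Sven: 13:00–16:00.
Yusuf ∩ Sven ∩ Emeka: 14:15–15:45.
Windows ≥ 45 min: 14:15–15:45.
That's 1 window.

1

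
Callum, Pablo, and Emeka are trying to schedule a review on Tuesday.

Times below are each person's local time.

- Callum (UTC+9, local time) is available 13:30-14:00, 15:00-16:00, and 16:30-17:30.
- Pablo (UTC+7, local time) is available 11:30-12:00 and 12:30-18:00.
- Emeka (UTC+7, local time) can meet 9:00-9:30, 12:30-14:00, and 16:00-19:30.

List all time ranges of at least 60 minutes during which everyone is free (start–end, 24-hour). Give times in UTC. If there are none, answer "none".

Callum → UTC: 04:30–05:00, 06:00–07:00, 07:30–08:30.
Pablo → UTC: 04:30–05:00, 05:30–11:00.
Emeka → UTC: 02:00–02:30, 05:30–07:00, 09:00–12:30.
Callum ∩ Pablo: 04:30–05:00, 06:00–07:00, 07:30–08:30.
Callum ∩ Pablo ∩ Emeka: 06:00–07:00.
Windows ≥ 60 min: 06:00–07:00.

06:00–07:00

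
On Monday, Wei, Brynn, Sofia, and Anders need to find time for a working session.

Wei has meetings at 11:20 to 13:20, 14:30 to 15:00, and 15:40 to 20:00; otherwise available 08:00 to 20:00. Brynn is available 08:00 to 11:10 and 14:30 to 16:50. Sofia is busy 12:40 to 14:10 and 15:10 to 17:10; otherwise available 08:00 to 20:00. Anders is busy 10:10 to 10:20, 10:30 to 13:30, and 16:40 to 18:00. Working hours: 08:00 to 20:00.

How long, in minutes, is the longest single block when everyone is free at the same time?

130 minutes

Wei free within 08:00–20:00: 08:00–11:20, 13:20–14:30, 15:00–15:40.
Sofia free within 08:00–20:00: 08:00–12:40, 14:10–15:10, 17:10–20:00.
Anders free within 08:00–20:00: 08:00–10:10, 10:20–10:30, 13:30–16:40, 18:00–20:00.
Wei ∩ Brynn: 08:00–11:10, 15:00–15:40.
Wei ∩ Brynn ∩ Sofia: 08:00–11:10, 15:00–15:10.
Wei ∩ Brynn ∩ Sofia ∩ Anders: 08:00–10:10, 10:20–10:30, 15:00–15:10.
Common window lengths: 130, 10, 10 min; longest is 130.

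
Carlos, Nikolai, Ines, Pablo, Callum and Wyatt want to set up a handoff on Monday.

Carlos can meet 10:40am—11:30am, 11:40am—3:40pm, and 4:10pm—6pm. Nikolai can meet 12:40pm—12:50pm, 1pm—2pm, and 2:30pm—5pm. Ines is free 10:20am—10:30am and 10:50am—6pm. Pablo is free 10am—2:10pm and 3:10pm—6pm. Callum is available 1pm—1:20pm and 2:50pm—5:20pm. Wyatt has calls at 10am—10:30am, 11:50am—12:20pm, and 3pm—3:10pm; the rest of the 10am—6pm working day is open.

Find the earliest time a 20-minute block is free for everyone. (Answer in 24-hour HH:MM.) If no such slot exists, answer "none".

Wyatt free within 10:00–18:00: 10:30–11:50, 12:20–15:00, 15:10–18:00.
Carlos ∩ Nikolai: 12:40–12:50, 13:00–14:00, 14:30–15:40, 16:10–17:00.
Carlos ∩ Nikolai ∩ Ines: 12:40–12:50, 13:00–14:00, 14:30–15:40, 16:10–17:00.
Carlos ∩ Nikolai ∩ Ines ∩ Pablo: 12:40–12:50, 13:00–14:00, 15:10–15:40, 16:10–17:00.
Carlos ∩ Nikolai ∩ Ines ∩ Pablo ∩ Callum: 13:00–13:20, 15:10–15:40, 16:10–17:00.
Carlos ∩ Nikolai ∩ Ines ∩ Pablo ∩ Callum ∩ Wyatt: 13:00–13:20, 15:10–15:40, 16:10–17:00.
Windows ≥ 20 min: 13:00–13:20, 15:10–15:40, 16:10–17:00.
Earliest such window starts at 13:00.

13:00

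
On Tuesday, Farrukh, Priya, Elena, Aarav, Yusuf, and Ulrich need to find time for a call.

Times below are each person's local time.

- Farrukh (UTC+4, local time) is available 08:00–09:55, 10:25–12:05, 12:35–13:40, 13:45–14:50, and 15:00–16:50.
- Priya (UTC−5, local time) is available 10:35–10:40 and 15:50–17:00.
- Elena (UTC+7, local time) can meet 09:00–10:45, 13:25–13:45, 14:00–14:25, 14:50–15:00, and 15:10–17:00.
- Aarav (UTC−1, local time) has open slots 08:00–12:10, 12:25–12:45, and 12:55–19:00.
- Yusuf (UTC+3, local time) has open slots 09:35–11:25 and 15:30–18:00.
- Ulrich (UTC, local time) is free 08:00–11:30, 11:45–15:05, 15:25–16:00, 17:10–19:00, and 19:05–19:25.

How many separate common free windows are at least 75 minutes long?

0

Farrukh → UTC: 04:00–05:55, 06:25–08:05, 08:35–09:40, 09:45–10:50, 11:00–12:50.
Priya → UTC: 15:35–15:40, 20:50–22:00.
Elena → UTC: 02:00–03:45, 06:25–06:45, 07:00–07:25, 07:50–08:00, 08:10–10:00.
Aarav → UTC: 09:00–13:10, 13:25–13:45, 13:55–20:00.
Yusuf → UTC: 06:35–08:25, 12:30–15:00.
Ulrich → UTC: 08:00–11:30, 11:45–15:05, 15:25–16:00, 17:10–19:00, 19:05–19:25.
Farrukh ∩ Priya: (none).
Farrukh ∩ Priya ∩ Elena: (none).
Farrukh ∩ Priya ∩ Elena ∩ Aarav: (none).
Farrukh ∩ Priya ∩ Elena ∩ Aarav ∩ Yusuf: (none).
Farrukh ∩ Priya ∩ Elena ∩ Aarav ∩ Yusuf ∩ Ulrich: (none).
Windows ≥ 75 min: (none).
That's 0 windows.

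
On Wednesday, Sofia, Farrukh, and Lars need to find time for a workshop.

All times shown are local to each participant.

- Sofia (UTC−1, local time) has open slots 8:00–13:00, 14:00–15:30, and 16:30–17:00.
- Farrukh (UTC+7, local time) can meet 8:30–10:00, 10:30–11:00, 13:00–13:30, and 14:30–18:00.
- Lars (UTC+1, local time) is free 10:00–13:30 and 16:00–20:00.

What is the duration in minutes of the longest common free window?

120 minutes

Sofia → UTC: 09:00–14:00, 15:00–16:30, 17:30–18:00.
Farrukh → UTC: 01:30–03:00, 03:30–04:00, 06:00–06:30, 07:30–11:00.
Lars → UTC: 09:00–12:30, 15:00–19:00.
Sofia ∩ Farrukh: 09:00–11:00.
Sofia ∩ Farrukh ∩ Lars: 09:00–11:00.
Single common window of 120 minutes.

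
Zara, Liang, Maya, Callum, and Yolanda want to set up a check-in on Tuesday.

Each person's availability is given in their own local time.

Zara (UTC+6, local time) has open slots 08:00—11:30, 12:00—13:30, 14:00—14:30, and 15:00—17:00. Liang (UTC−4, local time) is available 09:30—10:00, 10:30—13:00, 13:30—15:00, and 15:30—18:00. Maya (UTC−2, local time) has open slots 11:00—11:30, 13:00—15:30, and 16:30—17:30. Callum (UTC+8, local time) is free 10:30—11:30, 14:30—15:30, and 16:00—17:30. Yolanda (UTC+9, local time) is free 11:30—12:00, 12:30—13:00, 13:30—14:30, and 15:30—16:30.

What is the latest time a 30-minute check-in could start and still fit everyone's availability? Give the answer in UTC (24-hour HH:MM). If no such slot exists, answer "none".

Zara → UTC: 02:00–05:30, 06:00–07:30, 08:00–08:30, 09:00–11:00.
Liang → UTC: 13:30–14:00, 14:30–17:00, 17:30–19:00, 19:30–22:00.
Maya → UTC: 13:00–13:30, 15:00–17:30, 18:30–19:30.
Callum → UTC: 02:30–03:30, 06:30–07:30, 08:00–09:30.
Yolanda → UTC: 02:30–03:00, 03:30–04:00, 04:30–05:30, 06:30–07:30.
Zara ∩ Liang: (none).
Zara ∩ Liang ∩ Maya: (none).
Zara ∩ Liang ∩ Maya ∩ Callum: (none).
Zara ∩ Liang ∩ Maya ∩ Callum ∩ Yolanda: (none).
Windows ≥ 30 min: (none).

none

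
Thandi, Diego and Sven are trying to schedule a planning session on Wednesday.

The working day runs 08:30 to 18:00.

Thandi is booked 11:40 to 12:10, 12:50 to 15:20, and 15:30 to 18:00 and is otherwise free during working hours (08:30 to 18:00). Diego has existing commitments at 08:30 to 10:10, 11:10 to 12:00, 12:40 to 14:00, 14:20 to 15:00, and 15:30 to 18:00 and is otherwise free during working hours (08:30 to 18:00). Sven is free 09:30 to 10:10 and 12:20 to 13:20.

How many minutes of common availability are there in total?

20 minutes

Thandi free within 08:30–18:00: 08:30–11:40, 12:10–12:50, 15:20–15:30.
Diego free within 08:30–18:00: 10:10–11:10, 12:00–12:40, 14:00–14:20, 15:00–15:30.
Thandi ∩ Diego: 10:10–11:10, 12:10–12:40, 15:20–15:30.
Thandi ∩ Diego ∩ Sven: 12:20–12:40.
Total common minutes: 20.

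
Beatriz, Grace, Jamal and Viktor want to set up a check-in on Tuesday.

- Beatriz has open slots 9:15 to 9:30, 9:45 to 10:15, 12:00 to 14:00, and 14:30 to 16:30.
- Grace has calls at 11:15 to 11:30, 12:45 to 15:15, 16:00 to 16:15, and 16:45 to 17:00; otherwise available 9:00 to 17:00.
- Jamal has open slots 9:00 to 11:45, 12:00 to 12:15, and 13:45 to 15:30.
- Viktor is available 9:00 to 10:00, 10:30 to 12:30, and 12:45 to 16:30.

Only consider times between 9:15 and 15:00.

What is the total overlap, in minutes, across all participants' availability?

Grace free within 09:00–17:00: 09:00–11:15, 11:30–12:45, 15:15–16:00, 16:15–16:45.
Beatriz ∩ Grace: 09:15–09:30, 09:45–10:15, 12:00–12:45, 15:15–16:00, 16:15–16:30.
Beatriz ∩ Grace ∩ Jamal: 09:15–09:30, 09:45–10:15, 12:00–12:15, 15:15–15:30.
Beatriz ∩ Grace ∩ Jamal ∩ Viktor: 09:15–09:30, 09:45–10:00, 12:00–12:15, 15:15–15:30.
Restricted to 09:15–15:00: 09:15–09:30, 09:45–10:00, 12:00–12:15.
Total common minutes: 15 + 15 + 15 = 45.

45 minutes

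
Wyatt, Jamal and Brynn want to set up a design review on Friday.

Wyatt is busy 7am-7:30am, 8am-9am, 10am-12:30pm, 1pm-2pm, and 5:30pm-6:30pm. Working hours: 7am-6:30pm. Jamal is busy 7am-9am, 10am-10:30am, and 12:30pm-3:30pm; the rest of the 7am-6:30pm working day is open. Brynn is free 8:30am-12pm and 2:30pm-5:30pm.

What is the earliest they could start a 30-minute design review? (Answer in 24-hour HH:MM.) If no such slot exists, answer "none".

Wyatt free within 07:00–18:30: 07:30–08:00, 09:00–10:00, 12:30–13:00, 14:00–17:30.
Jamal free within 07:00–18:30: 09:00–10:00, 10:30–12:30, 15:30–18:30.
Wyatt ∩ Jamal: 09:00–10:00, 15:30–17:30.
Wyatt ∩ Jamal ∩ Brynn: 09:00–10:00, 15:30–17:30.
Windows ≥ 30 min: 09:00–10:00, 15:30–17:30.
Earliest such window starts at 09:00.

09:00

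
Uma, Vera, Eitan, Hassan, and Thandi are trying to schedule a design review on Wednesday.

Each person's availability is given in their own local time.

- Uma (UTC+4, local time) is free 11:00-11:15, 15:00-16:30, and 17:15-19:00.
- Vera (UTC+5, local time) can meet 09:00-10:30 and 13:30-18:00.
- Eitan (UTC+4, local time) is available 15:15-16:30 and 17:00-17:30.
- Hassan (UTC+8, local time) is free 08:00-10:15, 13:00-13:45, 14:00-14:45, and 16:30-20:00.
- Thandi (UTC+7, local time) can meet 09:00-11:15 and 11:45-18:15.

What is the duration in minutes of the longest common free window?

0 minutes

Uma → UTC: 07:00–07:15, 11:00–12:30, 13:15–15:00.
Vera → UTC: 04:00–05:30, 08:30–13:00.
Eitan → UTC: 11:15–12:30, 13:00–13:30.
Hassan → UTC: 00:00–02:15, 05:00–05:45, 06:00–06:45, 08:30–12:00.
Thandi → UTC: 02:00–04:15, 04:45–11:15.
Uma ∩ Vera: 11:00–12:30.
Uma ∩ Vera ∩ Eitan: 11:15–12:30.
Uma ∩ Vera ∩ Eitan ∩ Hassan: 11:15–12:00.
Uma ∩ Vera ∩ Eitan ∩ Hassan ∩ Thandi: (none).
No common window.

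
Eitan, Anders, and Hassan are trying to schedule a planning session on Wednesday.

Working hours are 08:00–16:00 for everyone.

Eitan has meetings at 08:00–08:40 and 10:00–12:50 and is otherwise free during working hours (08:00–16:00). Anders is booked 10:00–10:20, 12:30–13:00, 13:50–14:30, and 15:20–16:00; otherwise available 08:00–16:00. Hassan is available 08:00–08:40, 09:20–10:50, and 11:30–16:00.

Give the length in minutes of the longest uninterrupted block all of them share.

Eitan free within 08:00–16:00: 08:40–10:00, 12:50–16:00.
Anders free within 08:00–16:00: 08:00–10:00, 10:20–12:30, 13:00–13:50, 14:30–15:20.
Eitan ∩ Anders: 08:40–10:00, 13:00–13:50, 14:30–15:20.
Eitan ∩ Anders ∩ Hassan: 09:20–10:00, 13:00–13:50, 14:30–15:20.
Common window lengths: 40, 50, 50 min; longest is 50.

50 minutes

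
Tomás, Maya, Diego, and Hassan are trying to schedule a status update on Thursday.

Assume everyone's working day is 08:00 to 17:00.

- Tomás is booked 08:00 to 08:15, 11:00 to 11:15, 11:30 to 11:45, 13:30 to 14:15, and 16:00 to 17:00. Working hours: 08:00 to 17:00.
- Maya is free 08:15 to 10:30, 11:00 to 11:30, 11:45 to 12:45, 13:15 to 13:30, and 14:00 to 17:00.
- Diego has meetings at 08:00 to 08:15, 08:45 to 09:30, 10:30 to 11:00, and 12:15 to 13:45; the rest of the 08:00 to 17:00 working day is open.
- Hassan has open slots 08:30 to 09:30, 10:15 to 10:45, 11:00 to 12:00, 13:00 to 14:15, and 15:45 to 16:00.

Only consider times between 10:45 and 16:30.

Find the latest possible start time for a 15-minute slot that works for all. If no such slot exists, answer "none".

15:45

Tomás free within 08:00–17:00: 08:15–11:00, 11:15–11:30, 11:45–13:30, 14:15–16:00.
Diego free within 08:00–17:00: 08:15–08:45, 09:30–10:30, 11:00–12:15, 13:45–17:00.
Tomás ∩ Maya: 08:15–10:30, 11:15–11:30, 11:45–12:45, 13:15–13:30, 14:15–16:00.
Tomás ∩ Maya ∩ Diego: 08:15–08:45, 09:30–10:30, 11:15–11:30, 11:45–12:15, 14:15–16:00.
Tomás ∩ Maya ∩ Diego ∩ Hassan: 08:30–08:45, 10:15–10:30, 11:15–11:30, 11:45–12:00, 15:45–16:00.
Restricted to 10:45–16:30: 11:15–11:30, 11:45–12:00, 15:45–16:00.
Windows ≥ 15 min: 11:15–11:30, 11:45–12:00, 15:45–16:00.
Latest start in the last window 15:45–16:00 is 16:00 − 15 min = 15:45.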